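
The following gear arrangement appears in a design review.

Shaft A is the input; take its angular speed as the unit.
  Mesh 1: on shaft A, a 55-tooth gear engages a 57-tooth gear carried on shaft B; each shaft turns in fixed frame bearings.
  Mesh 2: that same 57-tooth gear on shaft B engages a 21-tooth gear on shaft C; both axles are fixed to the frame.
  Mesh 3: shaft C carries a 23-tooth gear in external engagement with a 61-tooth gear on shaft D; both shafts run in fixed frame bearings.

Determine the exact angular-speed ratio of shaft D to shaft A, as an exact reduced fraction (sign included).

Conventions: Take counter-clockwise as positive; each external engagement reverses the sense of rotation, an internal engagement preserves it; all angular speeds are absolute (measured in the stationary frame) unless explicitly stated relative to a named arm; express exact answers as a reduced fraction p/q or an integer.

-1265/1281

class = fixed-axis compound train [3 meshes; 3 ratios multiply, 3 sense flips]
mesh 1 [55T→57T]: running ratio 55/57, sense −
mesh 2 [57T→21T]: running ratio 55/21, sense +
mesh 3 [23T→61T]: running ratio 1265/1281, sense −
ω_out/ω_in = -1265/1281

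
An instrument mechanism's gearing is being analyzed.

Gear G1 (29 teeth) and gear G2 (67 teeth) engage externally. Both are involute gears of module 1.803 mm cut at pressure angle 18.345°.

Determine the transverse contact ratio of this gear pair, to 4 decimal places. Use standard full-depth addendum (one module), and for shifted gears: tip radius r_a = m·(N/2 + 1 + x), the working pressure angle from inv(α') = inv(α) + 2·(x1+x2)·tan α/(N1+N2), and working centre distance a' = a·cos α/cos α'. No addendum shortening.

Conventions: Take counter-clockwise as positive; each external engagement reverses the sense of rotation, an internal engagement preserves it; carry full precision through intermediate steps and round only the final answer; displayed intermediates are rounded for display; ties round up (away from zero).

1.8134

class = single-mesh tooth geometry [involute pair 29T × 67T, m = 1.803]
base radii: r_b1 = 24.814850, r_b2 = 57.330861
tip radii: r_a1 = 27.946500, r_a2 = 62.203500
no profile shift: α' = α, a' = a
action lengths: √(r_a1²−r_b1²) = 12.854185, √(r_a2²−r_b2²) = 24.133956
base pitch p_b = π·m·cos α = 5.376424
CR = (12.854185 + 24.133956 − 86.544000·sin 18.34500°)/5.376424 = 1.813371
contact ratio ≈ 1.8134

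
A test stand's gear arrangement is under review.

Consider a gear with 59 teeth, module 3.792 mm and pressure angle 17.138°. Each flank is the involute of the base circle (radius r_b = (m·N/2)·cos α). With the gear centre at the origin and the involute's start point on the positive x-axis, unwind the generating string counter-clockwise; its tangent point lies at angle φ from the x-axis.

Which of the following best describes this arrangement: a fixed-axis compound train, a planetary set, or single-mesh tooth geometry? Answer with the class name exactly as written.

single-mesh tooth geometry

single-mesh involute tooth geometry (59T wheel at module 3.792)
classification: single-mesh tooth geometry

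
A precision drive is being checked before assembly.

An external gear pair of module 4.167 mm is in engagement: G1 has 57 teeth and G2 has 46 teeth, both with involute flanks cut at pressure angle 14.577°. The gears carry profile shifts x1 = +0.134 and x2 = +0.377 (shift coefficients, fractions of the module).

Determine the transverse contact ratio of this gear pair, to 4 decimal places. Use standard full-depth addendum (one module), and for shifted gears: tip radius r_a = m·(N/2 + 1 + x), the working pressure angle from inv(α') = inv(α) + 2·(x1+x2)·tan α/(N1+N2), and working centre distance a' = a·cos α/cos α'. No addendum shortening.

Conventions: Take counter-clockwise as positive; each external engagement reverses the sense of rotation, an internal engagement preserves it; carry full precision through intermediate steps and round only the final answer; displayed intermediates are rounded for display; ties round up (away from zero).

topology: single-mesh involute geometry — m = 4.167, 57T/46T pair
base radii: r_b1 = 114.936665, r_b2 = 92.755905
tip radii: r_a1 = 123.484878, r_a2 = 101.578959
inv(α') = inv(14.577°) + 2·(+0.134+0.377)·tan α/(57+46) = 0.00821555  ⇒  α' = 16.48783°
a' = a·cos α / cos α' = 214.6005·cos 14.577°/cos 16.48783° = 216.599118
action lengths: √(r_a1²−r_b1²) = 45.145079, √(r_a2²−r_b2²) = 41.408055
base pitch p_b = π·m·cos α = 12.669620
CR = (45.145079 + 41.408055 − 216.599118·sin 16.48783°)/12.669620 = 1.979520
contact ratio ≈ 1.9795

1.9795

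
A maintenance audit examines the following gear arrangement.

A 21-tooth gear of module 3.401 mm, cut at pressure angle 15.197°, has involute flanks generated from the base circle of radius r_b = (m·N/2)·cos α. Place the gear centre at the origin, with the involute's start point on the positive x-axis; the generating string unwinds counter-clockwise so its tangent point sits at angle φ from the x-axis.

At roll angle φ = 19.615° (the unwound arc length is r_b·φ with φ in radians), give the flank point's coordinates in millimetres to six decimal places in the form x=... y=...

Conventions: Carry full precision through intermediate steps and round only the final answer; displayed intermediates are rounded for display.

single-mesh involute tooth geometry (21T wheel at module 3.401)
pitch radius r_p = m·N/2 = 3.401·21/2 = 35.710500
base radius r_b = r_p·cos α = 35.710500·cos 15.197° = 34.461712
roll angle φ = 19.615° = 0.34234633 rad
x = r_b·(cos φ + φ·sin φ) = 36.422399
y = r_b·(sin φ − φ·cos φ) = 0.455527

x=36.422399 y=0.455527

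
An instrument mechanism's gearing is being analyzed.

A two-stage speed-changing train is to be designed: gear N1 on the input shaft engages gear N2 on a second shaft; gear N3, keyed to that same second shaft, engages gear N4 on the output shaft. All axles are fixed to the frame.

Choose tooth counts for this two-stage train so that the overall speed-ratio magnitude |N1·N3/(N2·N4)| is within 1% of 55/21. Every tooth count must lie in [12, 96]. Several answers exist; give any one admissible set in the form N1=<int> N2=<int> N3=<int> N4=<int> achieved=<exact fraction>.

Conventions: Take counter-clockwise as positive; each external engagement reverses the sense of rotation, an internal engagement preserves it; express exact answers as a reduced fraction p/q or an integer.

N1=20 N2=12 N3=22 N4=14 achieved=55/21

design class (target 55/21): fixed-axis compound train
target = 55/21 in lowest terms: an exact hit needs N1·N3 = k·55 and N2·N4 = k·21 for one integer k, every count in [12, 96]; additionally prefer no 1:1 stage (N1 ≠ N2, N3 ≠ N4)
k = 1…7: no 1:1-free in-range split of k·55 and k·21 into factor pairs; take k = 8
k = 8: N1·N3 = 440 = 20·22, N2·N4 = 168 = 12·14
achieved = 20·22/(12·14) = 55/21; |achieved − target| = 0 ≤ 11/420 ✓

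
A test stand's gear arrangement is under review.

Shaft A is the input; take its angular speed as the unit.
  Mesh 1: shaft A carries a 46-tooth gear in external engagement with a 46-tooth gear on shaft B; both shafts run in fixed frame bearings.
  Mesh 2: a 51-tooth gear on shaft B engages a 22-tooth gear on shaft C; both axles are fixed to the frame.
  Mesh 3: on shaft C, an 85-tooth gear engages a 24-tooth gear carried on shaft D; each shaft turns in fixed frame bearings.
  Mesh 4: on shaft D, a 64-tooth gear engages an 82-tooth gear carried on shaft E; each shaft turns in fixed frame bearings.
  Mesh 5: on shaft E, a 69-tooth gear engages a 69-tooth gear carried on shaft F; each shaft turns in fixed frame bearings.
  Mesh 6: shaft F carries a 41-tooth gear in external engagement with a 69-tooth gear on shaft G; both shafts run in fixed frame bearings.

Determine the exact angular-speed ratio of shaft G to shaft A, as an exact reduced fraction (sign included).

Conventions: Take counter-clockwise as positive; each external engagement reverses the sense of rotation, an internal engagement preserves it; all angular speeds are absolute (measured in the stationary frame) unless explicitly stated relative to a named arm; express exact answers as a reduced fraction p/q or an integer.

2890/759

class = fixed-axis compound train [6 meshes; 6 ratios multiply, 6 sense flips]
mesh 1 [46T→46T]: running ratio 1, sense −
mesh 2 [51T→22T]: running ratio 51/22, sense +
mesh 3 [85T→24T]: running ratio 1445/176, sense −
mesh 4 [64T→82T]: running ratio 2890/451, sense +
mesh 5 [69T→69T]: running ratio 2890/451, sense −
mesh 6 [41T→69T]: running ratio 2890/759, sense +
ω_out/ω_in = 2890/759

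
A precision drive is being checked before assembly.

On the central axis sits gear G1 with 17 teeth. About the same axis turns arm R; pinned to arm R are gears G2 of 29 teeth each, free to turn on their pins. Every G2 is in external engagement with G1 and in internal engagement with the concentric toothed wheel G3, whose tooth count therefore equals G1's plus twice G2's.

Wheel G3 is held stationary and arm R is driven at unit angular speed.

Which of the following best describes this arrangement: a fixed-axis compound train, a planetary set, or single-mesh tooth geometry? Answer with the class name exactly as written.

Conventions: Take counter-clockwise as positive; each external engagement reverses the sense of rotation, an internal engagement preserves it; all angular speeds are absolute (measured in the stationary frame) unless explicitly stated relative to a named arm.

class = planetary set [G3 = 17+2·29 = 75; Willis about the carrier]
classification: planetary set

planetary set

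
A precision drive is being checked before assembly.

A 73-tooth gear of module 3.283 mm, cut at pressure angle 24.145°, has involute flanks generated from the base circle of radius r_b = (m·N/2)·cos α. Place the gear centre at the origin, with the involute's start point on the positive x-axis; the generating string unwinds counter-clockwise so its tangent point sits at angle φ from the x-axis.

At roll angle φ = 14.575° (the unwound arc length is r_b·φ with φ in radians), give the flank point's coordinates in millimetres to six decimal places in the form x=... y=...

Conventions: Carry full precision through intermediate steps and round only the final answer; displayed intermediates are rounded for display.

topology: single-mesh involute geometry — m = 3.283, N = 73
pitch radius r_p = m·N/2 = 3.283·73/2 = 119.829500
base radius r_b = r_p·cos α = 119.829500·cos 24.145° = 109.346000
roll angle φ = 14.575° = 0.25438174 rad
x = r_b·(cos φ + φ·sin φ) = 112.826864
y = r_b·(sin φ − φ·cos φ) = 0.596110

x=112.826864 y=0.596110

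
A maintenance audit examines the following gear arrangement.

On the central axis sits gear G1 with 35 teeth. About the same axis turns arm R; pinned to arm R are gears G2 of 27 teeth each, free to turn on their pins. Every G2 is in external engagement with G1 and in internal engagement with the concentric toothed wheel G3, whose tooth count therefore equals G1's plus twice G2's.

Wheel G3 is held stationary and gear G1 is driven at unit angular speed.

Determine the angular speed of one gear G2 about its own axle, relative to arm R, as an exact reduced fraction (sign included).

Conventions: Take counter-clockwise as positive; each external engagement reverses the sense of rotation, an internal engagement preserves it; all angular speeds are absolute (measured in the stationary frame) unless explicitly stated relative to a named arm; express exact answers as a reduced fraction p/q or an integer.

-3115/3348

topology: planetary set — G1 35T / G2 27T / G3 89T, arm = carrier (Willis)
ring teeth: 35 + 2·27 = 89
35(ω_sun−ω_arm) = −89(ω_ring−ω_arm),  ω_ring = 0, ω_sun = 1
35(1−ω_arm) = −89(0−ω_arm)  ⇒  124·ω_arm = 35  ⇒  ω_arm = 35/124
sun–planet mesh: 35·(1−35/124) = −27·(ω_p−ω_arm)  ⇒  ω_p−ω_arm = -3115/3348
exact speed ratio = -3115/3348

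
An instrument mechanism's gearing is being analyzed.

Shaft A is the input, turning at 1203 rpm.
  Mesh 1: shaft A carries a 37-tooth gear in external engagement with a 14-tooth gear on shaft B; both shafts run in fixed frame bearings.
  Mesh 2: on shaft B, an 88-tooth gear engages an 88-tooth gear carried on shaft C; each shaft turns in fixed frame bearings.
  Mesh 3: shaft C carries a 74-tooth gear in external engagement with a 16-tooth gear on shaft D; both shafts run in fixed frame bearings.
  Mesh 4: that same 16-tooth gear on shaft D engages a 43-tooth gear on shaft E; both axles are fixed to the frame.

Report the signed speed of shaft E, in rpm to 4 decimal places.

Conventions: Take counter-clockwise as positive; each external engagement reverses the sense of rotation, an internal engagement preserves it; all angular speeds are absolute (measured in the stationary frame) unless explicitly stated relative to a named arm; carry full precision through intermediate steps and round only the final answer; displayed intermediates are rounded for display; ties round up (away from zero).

+5471.4518 rpm

recognized (5 fixed axles, 4 meshes): fixed-axis compound train
mesh 1 [37T→14T]: ω = 1203.0000×37/14 = 3179.3571 rpm, sense flips to −
mesh 2 [88T→88T]: ω = 3179.3571×88/88 = 3179.3571 rpm, sense flips to +
mesh 3 [74T→16T]: ω = 3179.3571×74/16 = 14704.5268 rpm, sense flips to −
mesh 4 [16T→43T]: ω = 14704.5268×16/43 = 5471.4518 rpm, sense flips to +
signed output speed = +5471.4518 rpm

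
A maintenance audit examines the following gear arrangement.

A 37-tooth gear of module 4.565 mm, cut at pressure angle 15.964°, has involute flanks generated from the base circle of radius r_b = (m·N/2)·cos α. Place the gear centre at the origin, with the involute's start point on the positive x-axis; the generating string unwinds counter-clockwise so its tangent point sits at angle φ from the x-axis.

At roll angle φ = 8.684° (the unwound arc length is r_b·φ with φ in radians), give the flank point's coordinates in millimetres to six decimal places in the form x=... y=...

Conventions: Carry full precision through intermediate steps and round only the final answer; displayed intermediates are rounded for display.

topology: single-mesh involute geometry — m = 4.565, N = 37
pitch radius r_p = m·N/2 = 4.565·37/2 = 84.452500
base radius r_b = r_p·cos α = 84.452500·cos 15.964° = 81.195564
roll angle φ = 8.684° = 0.15156439 rad
x = r_b·(cos φ + φ·sin φ) = 82.122817
y = r_b·(sin φ − φ·cos φ) = 0.094017

x=82.122817 y=0.094017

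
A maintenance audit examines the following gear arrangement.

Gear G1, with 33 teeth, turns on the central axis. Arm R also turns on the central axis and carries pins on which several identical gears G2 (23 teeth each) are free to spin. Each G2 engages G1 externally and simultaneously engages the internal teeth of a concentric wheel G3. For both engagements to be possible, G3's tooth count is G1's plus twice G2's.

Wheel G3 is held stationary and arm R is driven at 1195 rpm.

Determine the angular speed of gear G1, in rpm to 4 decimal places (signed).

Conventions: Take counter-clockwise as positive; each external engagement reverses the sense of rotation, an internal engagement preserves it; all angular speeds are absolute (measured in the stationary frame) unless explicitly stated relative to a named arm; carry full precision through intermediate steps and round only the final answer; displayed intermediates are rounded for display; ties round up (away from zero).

planetary set (33T centre, 23T on arm, 79T internal) — Willis relation
normalise by the input: solve with ω_arm = 1, then scale by 1195 rpm
ring teeth: 33 + 2·23 = 79
33(ω_sun−ω_arm) = −79(ω_ring−ω_arm),  ω_ring = 0, ω_arm = 1
ω_sun = 1 − (79/33)(0−1) = 112/33
scale: ω_sun = 112/33 × 1195 rpm = +4055.7576 rpm

+4055.7576 rpm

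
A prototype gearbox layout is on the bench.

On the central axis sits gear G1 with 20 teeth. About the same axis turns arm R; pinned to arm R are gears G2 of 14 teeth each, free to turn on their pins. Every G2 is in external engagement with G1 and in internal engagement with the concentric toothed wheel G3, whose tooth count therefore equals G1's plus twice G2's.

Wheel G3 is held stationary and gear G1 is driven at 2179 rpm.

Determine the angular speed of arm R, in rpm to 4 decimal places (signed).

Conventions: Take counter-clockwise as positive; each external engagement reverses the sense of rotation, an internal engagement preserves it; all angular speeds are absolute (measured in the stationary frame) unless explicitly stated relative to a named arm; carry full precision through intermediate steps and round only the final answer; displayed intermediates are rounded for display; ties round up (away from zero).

+640.8824 rpm

class = planetary set [G3 = 20+2·14 = 48; Willis about the carrier]
normalise by the input: solve with ω_sun = 1, then scale by 2179 rpm
ring teeth: 20 + 2·14 = 48
20(ω_sun−ω_arm) = −48(ω_ring−ω_arm),  ω_ring = 0, ω_sun = 1
20(1−ω_arm) = −48(0−ω_arm)  ⇒  68·ω_arm = 20  ⇒  ω_arm = 5/17
scale: ω_arm = 5/17 × 2179 rpm = +640.8824 rpm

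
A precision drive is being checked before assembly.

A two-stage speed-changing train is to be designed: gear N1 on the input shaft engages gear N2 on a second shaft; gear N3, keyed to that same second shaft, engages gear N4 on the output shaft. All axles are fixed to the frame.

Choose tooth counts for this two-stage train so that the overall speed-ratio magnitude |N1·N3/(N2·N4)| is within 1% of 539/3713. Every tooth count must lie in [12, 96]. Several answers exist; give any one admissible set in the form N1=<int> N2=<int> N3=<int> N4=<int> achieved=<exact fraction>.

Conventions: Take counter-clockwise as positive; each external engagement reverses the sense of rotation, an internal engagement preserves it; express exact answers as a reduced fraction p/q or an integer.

N1=14 N2=79 N3=77 N4=94 achieved=539/3713

design class (target 539/3713): fixed-axis compound train
target = 539/3713 in lowest terms: an exact hit needs N1·N3 = k·539 and N2·N4 = k·3713 for one integer k, every count in [12, 96]; additionally prefer no 1:1 stage (N1 ≠ N2, N3 ≠ N4)
k = 1: no 1:1-free in-range split of k·539 and k·3713 into factor pairs; take k = 2
k = 2: N1·N3 = 1078 = 14·77, N2·N4 = 7426 = 79·94
achieved = 14·77/(79·94) = 539/3713; |achieved − target| = 0 ≤ 539/371300 ✓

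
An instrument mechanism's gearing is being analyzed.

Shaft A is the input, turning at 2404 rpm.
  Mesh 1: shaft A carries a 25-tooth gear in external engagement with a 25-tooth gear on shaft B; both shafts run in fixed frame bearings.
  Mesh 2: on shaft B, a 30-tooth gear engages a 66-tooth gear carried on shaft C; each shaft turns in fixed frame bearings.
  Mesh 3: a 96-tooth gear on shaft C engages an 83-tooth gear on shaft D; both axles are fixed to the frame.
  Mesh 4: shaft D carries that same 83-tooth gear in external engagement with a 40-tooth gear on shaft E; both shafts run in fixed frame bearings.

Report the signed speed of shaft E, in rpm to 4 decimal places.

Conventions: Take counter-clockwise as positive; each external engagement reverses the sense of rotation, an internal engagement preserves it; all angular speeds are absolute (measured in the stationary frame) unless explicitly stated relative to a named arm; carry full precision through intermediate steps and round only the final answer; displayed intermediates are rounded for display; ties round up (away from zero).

+2622.5455 rpm

recognized (5 fixed axles, 4 meshes): fixed-axis compound train
mesh 1 [25T→25T]: ω = 2404.0000×25/25 = 2404.0000 rpm, sense flips to −
mesh 2 [30T→66T]: ω = 2404.0000×30/66 = 1092.7273 rpm, sense flips to +
mesh 3 [96T→83T]: ω = 1092.7273×96/83 = 1263.8773 rpm, sense flips to −
mesh 4 [83T→40T]: ω = 1263.8773×83/40 = 2622.5455 rpm, sense flips to +
signed output speed = +2622.5455 rpm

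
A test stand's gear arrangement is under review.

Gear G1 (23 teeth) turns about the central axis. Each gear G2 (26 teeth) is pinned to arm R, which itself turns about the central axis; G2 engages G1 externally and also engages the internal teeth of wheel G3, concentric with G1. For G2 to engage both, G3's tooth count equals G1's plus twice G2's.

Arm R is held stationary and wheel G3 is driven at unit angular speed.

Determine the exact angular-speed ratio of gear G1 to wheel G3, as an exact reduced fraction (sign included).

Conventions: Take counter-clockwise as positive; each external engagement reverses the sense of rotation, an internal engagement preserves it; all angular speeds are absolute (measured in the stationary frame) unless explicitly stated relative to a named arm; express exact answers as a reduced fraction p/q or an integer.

-75/23

class = planetary set [G3 = 23+2·26 = 75; Willis about the carrier]
ring teeth: 23 + 2·26 = 75
23(ω_sun−ω_arm) = −75(ω_ring−ω_arm),  ω_arm = 0, ω_ring = 1
ω_sun = 0 − (75/23)(1−0) = -75/23
ω_out/ω_in = -75/23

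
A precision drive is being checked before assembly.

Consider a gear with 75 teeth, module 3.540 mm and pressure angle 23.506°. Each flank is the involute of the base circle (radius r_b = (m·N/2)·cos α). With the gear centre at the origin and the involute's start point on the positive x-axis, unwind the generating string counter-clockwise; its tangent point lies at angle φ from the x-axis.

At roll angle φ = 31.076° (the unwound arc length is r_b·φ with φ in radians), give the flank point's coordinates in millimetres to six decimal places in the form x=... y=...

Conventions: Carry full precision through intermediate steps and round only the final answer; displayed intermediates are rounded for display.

class = single-mesh tooth geometry [base-circle involute, m = 3.540, 75T]
pitch radius r_p = m·N/2 = 3.540·75/2 = 132.750000
base radius r_b = r_p·cos α = 132.750000·cos 23.506° = 121.734181
roll angle φ = 31.076° = 0.54237852 rad
x = r_b·(cos φ + φ·sin φ) = 138.344249
y = r_b·(sin φ − φ·cos φ) = 6.285918

x=138.344249 y=6.285918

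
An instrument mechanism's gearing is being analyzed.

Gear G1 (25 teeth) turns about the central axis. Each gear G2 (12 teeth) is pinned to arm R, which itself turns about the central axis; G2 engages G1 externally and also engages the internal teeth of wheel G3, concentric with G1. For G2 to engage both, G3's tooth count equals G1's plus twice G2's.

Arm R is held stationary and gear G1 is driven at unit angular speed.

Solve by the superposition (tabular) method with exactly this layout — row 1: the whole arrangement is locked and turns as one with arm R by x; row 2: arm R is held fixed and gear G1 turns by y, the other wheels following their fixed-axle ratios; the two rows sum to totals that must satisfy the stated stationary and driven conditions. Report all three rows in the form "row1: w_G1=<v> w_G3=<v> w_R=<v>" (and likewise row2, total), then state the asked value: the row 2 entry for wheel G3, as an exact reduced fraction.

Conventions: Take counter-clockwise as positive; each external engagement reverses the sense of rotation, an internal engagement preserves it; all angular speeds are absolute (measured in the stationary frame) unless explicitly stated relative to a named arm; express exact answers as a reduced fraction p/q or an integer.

class = planetary set [G3 = 25+2·12 = 49; Willis about the carrier]
row 1: whole set turns with the arm by x
row 2 — arm fixed, fixed-axis ratios: sun y, ring −(25/49)·y, arm 0
boundary: total ω_arm = x = 0 and total ω_sun = x + y = 1  ⇒  y = 1, x = 0
row 2 ring = −(25/49)·1 = -25/49
totals (row 1 + row 2): sun 0 + 1 = 1, ring 0 + (-25/49) = -25/49, arm 0 + 0 = 0
asked cell (row2, ring) = -25/49

row1: w_G1=0 w_G3=0 w_R=0
row2: w_G1=1 w_G3=-25/49 w_R=0
total: w_G1=1 w_G3=-25/49 w_R=0
asked value: -25/49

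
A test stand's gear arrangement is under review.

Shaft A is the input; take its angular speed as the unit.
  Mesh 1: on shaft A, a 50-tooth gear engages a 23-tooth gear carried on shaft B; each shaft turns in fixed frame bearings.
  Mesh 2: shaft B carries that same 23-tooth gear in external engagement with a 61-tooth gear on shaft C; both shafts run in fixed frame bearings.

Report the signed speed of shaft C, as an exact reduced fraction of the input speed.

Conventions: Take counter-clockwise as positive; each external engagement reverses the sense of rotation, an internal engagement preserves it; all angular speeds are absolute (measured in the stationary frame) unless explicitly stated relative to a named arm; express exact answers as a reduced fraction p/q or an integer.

50/61

2-mesh fixed-axis compound train (all bearings frame-fixed)
mesh 1 [50T→23T]: |ω|/ω_in = 1×50/23 = 50/23, sense flips to −
mesh 2 [23T→61T]: |ω|/ω_in = (50/23)×23/61 = 50/61, sense flips to +
signed output speed (× input speed) = 50/61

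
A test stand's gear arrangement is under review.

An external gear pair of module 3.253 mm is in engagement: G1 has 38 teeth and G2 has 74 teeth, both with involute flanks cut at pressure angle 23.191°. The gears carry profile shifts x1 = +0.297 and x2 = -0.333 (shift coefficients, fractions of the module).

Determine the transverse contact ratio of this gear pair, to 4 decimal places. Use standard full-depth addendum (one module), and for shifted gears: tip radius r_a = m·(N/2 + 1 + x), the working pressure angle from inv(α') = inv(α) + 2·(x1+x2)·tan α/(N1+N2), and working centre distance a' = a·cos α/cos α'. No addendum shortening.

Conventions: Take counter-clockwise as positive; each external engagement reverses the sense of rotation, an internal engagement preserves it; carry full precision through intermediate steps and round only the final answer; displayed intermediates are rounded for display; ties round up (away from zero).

1.5827

topology: single-mesh involute geometry — m = 3.253, 38T/74T pair
base radii: r_b1 = 56.812822, r_b2 = 110.635495
tip radii: r_a1 = 66.026141, r_a2 = 122.530751
inv(α') = inv(23.191°) + 2·(+0.297-0.333)·tan α/(38+74) = 0.02337991  ⇒  α' = 23.10467°
a' = a·cos α / cos α' = 182.1680·cos 23.191°/cos 23.10467° = 182.050686
action lengths: √(r_a1²−r_b1²) = 33.641560, √(r_a2²−r_b2²) = 52.664714
base pitch p_b = π·m·cos α = 9.393829
CR = (33.641560 + 52.664714 − 182.050686·sin 23.10467°)/9.393829 = 1.582677
contact ratio ≈ 1.5827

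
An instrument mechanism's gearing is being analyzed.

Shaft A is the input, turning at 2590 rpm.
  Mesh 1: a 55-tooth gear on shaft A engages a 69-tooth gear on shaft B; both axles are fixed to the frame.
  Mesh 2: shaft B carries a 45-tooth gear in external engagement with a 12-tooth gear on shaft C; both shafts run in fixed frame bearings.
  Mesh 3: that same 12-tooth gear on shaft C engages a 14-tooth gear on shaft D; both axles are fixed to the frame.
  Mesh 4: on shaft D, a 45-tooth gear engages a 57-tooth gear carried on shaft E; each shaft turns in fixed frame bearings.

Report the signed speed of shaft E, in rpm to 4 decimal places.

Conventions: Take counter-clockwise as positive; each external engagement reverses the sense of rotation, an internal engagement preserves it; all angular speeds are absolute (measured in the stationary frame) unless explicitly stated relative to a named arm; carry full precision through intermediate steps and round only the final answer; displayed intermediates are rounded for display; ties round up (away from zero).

+5238.8444 rpm

recognized (5 fixed axles, 4 meshes): fixed-axis compound train
mesh 1 [55T→69T]: ω = 2590.0000×55/69 = 2064.4928 rpm, sense flips to −
mesh 2 [45T→12T]: ω = 2064.4928×45/12 = 7741.8478 rpm, sense flips to +
mesh 3 [12T→14T]: ω = 7741.8478×12/14 = 6635.8696 rpm, sense flips to −
mesh 4 [45T→57T]: ω = 6635.8696×45/57 = 5238.8444 rpm, sense flips to +
signed output speed = +5238.8444 rpm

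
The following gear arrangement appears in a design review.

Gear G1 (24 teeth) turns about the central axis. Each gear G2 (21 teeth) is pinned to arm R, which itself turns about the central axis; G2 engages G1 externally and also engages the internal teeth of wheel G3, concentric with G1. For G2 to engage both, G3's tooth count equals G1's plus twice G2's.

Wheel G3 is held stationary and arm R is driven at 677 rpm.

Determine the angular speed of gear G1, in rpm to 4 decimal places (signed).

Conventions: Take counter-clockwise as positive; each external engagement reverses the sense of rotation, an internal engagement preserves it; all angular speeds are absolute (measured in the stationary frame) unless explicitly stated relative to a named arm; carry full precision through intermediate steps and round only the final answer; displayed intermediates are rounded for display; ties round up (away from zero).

topology: planetary set — G1 24T / G2 21T / G3 66T, arm = carrier (Willis)
normalise by the input: solve with ω_arm = 1, then scale by 677 rpm
ring teeth: 24 + 2·21 = 66
24(ω_sun−ω_arm) = −66(ω_ring−ω_arm),  ω_ring = 0, ω_arm = 1
ω_sun = 1 − (66/24)(0−1) = 15/4
scale: ω_sun = 15/4 × 677 rpm = +2538.7500 rpm

+2538.7500 rpm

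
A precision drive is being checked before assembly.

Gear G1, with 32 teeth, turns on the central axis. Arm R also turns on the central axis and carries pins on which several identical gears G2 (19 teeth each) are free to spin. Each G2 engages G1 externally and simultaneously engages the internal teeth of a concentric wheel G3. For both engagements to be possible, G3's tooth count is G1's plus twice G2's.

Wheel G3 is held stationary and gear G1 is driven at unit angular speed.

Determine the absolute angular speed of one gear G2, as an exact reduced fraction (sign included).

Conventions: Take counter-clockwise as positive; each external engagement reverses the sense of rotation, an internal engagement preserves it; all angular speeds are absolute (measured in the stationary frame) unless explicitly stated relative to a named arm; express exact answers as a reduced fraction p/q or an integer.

planetary set (32T centre, 19T on arm, 70T internal) — Willis relation
ring teeth: 32 + 2·19 = 70
32(ω_sun−ω_arm) = −70(ω_ring−ω_arm),  ω_ring = 0, ω_sun = 1
32(1−ω_arm) = −70(0−ω_arm)  ⇒  102·ω_arm = 32  ⇒  ω_arm = 16/51
sun–planet mesh: 32·(1−16/51) = −19·(ω_p−ω_arm)  ⇒  ω_p−ω_arm = -1120/969
ω_p = 16/51 − 1120/969 = -16/19
exact speed ratio = -16/19

-16/19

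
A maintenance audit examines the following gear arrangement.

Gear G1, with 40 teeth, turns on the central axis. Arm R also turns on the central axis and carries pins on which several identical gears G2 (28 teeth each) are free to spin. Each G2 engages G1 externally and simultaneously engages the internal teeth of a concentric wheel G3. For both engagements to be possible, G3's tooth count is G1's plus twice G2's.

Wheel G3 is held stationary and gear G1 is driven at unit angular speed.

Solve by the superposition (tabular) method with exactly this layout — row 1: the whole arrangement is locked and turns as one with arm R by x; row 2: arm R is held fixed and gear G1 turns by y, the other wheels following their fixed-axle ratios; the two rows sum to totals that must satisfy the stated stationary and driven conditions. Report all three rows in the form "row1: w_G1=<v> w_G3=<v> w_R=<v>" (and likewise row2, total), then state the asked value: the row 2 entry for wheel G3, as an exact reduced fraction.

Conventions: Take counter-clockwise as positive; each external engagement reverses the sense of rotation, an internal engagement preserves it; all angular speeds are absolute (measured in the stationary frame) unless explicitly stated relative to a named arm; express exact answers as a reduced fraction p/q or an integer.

row1: w_G1=5/17 w_G3=5/17 w_R=5/17
row2: w_G1=12/17 w_G3=-5/17 w_R=0
total: w_G1=1 w_G3=0 w_R=5/17
asked value: -5/17

planetary set (40T centre, 28T on arm, 96T internal) — Willis relation
superposition row 1 [locked train]: every member turns x
row 2: sun turns y, ring = −(40/96)·y, arm 0
boundary: total ω_ring = x − (40/96)·y = 0 and total ω_sun = x + y = 1  ⇒  y = 12/17, x = 5/17
row 2 ring = −(40/96)·12/17 = -5/17
totals (row 1 + row 2): sun 5/17 + 12/17 = 1, ring 5/17 + (-5/17) = 0, arm 5/17 + 0 = 5/17
asked cell (row2, ring) = -5/17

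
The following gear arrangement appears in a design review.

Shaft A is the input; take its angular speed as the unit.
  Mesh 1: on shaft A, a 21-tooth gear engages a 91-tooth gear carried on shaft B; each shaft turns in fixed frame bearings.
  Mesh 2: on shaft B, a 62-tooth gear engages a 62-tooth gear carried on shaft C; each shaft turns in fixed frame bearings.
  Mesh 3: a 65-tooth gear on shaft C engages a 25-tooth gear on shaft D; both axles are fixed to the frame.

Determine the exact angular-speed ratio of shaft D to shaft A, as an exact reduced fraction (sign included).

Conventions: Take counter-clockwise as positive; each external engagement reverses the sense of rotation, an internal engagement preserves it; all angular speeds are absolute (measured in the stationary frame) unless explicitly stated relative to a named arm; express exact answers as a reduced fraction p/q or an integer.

-3/5

class = fixed-axis compound train [3 meshes; 3 ratios multiply, 3 sense flips]
mesh 1 [21T→91T]: running ratio 3/13, sense −
mesh 2 [62T→62T]: running ratio 3/13, sense +
mesh 3 [65T→25T]: running ratio 3/5, sense −
ω_out/ω_in = -3/5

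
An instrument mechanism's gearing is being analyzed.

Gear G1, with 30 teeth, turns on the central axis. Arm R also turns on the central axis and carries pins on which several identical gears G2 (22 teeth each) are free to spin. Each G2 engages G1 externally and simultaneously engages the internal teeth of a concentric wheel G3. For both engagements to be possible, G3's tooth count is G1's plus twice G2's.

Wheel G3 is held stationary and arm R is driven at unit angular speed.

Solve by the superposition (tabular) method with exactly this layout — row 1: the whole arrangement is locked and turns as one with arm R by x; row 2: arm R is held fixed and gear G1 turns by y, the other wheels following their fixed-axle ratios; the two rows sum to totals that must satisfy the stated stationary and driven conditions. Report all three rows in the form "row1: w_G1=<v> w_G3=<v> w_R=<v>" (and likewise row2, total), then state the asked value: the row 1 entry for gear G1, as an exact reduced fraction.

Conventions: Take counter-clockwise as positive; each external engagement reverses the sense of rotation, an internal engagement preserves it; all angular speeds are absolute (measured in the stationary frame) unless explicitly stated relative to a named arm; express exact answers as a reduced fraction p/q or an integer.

row1: w_G1=1 w_G3=1 w_R=1
row2: w_G1=37/15 w_G3=-1 w_R=0
total: w_G1=52/15 w_G3=0 w_R=1
asked value: 1

planetary set (30T centre, 22T on arm, 74T internal) — Willis relation
superposition row 1 [locked train]: every member turns x
row 2: sun turns y, ring = −(30/74)·y, arm 0
boundary: total ω_ring = x − (30/74)·y = 0 and total ω_arm = x = 1  ⇒  y = 37/15, x = 1
row 2 ring = −(30/74)·37/15 = -1
totals (row 1 + row 2): sun 1 + 37/15 = 52/15, ring 1 + (-1) = 0, arm 1 + 0 = 1
asked cell (row1, sun) = 1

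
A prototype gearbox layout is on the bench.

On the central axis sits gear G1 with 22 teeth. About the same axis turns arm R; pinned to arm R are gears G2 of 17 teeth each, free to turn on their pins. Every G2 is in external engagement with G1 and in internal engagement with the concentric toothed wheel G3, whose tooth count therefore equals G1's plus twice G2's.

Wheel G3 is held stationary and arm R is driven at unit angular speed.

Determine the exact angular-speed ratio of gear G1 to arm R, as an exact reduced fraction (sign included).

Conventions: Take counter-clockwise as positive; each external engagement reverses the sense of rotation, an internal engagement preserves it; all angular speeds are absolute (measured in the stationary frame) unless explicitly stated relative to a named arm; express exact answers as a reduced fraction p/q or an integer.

39/11

topology: planetary set — G1 22T / G2 17T / G3 56T, arm = carrier (Willis)
ring teeth: 22 + 2·17 = 56
22(ω_sun−ω_arm) = −56(ω_ring−ω_arm),  ω_ring = 0, ω_arm = 1
ω_sun = 1 − (56/22)(0−1) = 39/11
ω_out/ω_in = 39/11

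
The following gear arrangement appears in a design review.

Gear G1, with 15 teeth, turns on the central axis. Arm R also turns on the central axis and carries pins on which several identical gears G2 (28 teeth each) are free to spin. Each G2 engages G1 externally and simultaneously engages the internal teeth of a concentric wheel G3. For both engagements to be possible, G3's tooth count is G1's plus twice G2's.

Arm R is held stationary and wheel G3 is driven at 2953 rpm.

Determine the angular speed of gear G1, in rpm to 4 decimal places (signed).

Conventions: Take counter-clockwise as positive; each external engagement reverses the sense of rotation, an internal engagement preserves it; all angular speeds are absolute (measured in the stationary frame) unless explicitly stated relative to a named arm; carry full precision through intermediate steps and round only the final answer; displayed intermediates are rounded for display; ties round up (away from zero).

planetary set (15T centre, 28T on arm, 71T internal) — Willis relation
normalise by the input: solve with ω_ring = 1, then scale by 2953 rpm
ring teeth: 15 + 2·28 = 71
15(ω_sun−ω_arm) = −71(ω_ring−ω_arm),  ω_arm = 0, ω_ring = 1
ω_sun = 0 − (71/15)(1−0) = -71/15
scale: ω_sun = -71/15 × 2953 rpm = -13977.5333 rpm

-13977.5333 rpm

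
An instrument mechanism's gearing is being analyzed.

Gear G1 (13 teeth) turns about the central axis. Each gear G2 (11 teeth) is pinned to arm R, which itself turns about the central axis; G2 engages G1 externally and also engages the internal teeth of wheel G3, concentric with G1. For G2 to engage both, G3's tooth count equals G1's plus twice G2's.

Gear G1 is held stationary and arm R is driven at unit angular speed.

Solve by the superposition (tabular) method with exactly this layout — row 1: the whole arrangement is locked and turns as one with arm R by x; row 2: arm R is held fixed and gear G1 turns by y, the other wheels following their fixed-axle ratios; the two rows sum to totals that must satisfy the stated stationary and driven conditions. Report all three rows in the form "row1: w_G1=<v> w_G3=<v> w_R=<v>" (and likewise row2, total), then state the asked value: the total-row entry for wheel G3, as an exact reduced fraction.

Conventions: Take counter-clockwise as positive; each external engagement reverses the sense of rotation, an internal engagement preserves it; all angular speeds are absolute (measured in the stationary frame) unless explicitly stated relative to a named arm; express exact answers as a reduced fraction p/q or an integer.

row1: w_G1=1 w_G3=1 w_R=1
row2: w_G1=-1 w_G3=13/35 w_R=0
total: w_G1=0 w_G3=48/35 w_R=1
asked value: 48/35

class = planetary set [G3 = 13+2·11 = 35; Willis about the carrier]
row 1 — lock + rotate with arm: ω_sun = ω_ring = ω_arm = x
row 2 (arm held, sun turns y): ω_ring = −(13/35)·y, ω_arm = 0
boundary: total ω_sun = x + y = 0 and total ω_arm = x = 1  ⇒  y = -1, x = 1
row 2 ring = −(13/35)·(-1) = 13/35
totals (row 1 + row 2): sun 1 + (-1) = 0, ring 1 + 13/35 = 48/35, arm 1 + 0 = 1
asked cell (total, ring) = 48/35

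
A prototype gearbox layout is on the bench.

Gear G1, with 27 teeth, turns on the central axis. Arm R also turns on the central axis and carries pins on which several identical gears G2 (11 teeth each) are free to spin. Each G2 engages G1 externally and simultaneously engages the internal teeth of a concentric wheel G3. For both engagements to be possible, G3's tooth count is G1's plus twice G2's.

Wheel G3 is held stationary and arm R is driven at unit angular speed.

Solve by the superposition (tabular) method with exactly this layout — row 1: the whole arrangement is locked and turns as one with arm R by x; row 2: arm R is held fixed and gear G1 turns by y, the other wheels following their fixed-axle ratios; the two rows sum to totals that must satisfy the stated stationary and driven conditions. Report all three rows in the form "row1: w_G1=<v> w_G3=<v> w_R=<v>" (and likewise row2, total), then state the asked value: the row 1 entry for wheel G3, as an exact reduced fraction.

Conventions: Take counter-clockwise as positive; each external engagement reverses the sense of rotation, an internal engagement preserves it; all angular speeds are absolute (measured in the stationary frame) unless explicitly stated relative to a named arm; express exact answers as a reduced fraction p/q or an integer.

topology: planetary set — G1 27T / G2 11T / G3 49T, arm = carrier (Willis)
superposition row 1 [locked train]: every member turns x
row 2: sun turns y, ring = −(27/49)·y, arm 0
boundary: total ω_ring = x − (27/49)·y = 0 and total ω_arm = x = 1  ⇒  y = 49/27, x = 1
row 2 ring = −(27/49)·49/27 = -1
totals (row 1 + row 2): sun 1 + 49/27 = 76/27, ring 1 + (-1) = 0, arm 1 + 0 = 1
asked cell (row1, ring) = 1

row1: w_G1=1 w_G3=1 w_R=1
row2: w_G1=49/27 w_G3=-1 w_R=0
total: w_G1=76/27 w_G3=0 w_R=1
asked value: 1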